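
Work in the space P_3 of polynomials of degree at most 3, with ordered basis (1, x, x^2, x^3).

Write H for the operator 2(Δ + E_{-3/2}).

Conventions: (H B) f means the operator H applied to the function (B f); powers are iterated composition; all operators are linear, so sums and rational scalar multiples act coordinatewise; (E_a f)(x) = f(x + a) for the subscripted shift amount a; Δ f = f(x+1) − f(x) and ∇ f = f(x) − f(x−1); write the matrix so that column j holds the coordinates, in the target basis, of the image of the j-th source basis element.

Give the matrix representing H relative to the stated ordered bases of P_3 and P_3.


the matrix is [[2, -1, 13/2, -19/4]; [0, 2, -2, 39/2]; [0, 0, 2, -3]; [0, 0, 0, 2]] (rows listed top to bottom)

image of 1: 2
image of x: 2x - 1
image of x^2: 2x^2 - 2x + 13/2
image of x^3: 2x^3 - 3x^2 + (39/2)x - 19/4
each image's coordinates form column j of the matrix


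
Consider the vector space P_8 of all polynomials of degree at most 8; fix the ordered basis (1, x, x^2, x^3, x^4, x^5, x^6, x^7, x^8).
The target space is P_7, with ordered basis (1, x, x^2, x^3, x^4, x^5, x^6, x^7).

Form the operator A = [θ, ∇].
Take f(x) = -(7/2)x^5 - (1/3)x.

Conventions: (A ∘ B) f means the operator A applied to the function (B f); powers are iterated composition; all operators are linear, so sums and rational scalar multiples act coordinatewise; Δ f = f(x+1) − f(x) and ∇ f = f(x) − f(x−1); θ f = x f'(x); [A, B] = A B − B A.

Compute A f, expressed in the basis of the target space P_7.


∇ f = -(35/2)x^4 + 35x^3 - 35x^2 + (35/2)x - 23/6
θ ∇ f = -70x^4 + 105x^3 - 70x^2 + (35/2)x
θ f = -(35/2)x^5 - (1/3)x
∇ θ f = -(175/2)x^4 + 175x^3 - 175x^2 + (175/2)x - 107/6
[θ, ∇] f = (35/2)x^4 - 70x^3 + 105x^2 - 70x + 107/6

g(x) = (35/2)x^4 - 70x^3 + 105x^2 - 70x + 107/6


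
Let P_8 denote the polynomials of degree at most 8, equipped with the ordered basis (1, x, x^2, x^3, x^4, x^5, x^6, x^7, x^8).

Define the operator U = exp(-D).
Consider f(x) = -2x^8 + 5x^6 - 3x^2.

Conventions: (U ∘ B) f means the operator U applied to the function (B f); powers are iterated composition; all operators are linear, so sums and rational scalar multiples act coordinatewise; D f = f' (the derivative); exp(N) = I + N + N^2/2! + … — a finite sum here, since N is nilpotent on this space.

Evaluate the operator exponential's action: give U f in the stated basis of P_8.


order-1 term: 16x^7 - 30x^5 + 6x
order-2 term: -56x^6 + 75x^4 - 3
order-3 term: 112x^5 - 100x^3
order-4 term: -140x^4 + 75x^2
order-5 term: 112x^3 - 30x
order-6 term: -56x^2 + 5
order-7 term: 16x
order-8 term: -2
the series for exp(-D) f terminates at order 8
exp(-D) f = -2x^8 + 16x^7 - 51x^6 + 82x^5 - 65x^4 + 12x^3 + 16x^2 - 8x

the image equals g(x) = -2x^8 + 16x^7 - 51x^6 + 82x^5 - 65x^4 + 12x^3 + 16x^2 - 8x


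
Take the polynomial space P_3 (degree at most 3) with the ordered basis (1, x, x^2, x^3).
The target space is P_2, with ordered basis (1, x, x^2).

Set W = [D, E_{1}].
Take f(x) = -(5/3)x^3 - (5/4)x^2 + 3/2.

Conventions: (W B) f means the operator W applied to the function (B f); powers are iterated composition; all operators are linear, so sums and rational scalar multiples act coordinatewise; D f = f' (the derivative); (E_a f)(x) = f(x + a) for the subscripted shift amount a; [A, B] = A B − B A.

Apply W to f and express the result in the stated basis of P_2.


E_{1} f = -(5/3)x^3 - (25/4)x^2 - (15/2)x - 17/12
D E_{1} f = -5x^2 - (25/2)x - 15/2
D f = -5x^2 - (5/2)x
E_{1} D f = -5x^2 - (25/2)x - 15/2
[D, E_{1}] f = 0

g(x) = 0


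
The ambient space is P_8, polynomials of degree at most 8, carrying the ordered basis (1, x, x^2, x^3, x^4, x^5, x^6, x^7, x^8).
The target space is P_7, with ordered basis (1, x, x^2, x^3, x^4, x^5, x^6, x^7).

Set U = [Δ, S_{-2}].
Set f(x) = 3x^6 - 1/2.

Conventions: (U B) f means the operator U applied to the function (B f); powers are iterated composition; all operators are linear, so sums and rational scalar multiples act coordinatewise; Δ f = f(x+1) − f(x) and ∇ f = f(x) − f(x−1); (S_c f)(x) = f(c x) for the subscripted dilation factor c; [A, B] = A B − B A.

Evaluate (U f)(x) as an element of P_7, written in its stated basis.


S_{-2} f = 192x^6 - 1/2
Δ S_{-2} f = 1152x^5 + 2880x^4 + 3840x^3 + 2880x^2 + 1152x + 192
Δ f = 18x^5 + 45x^4 + 60x^3 + 45x^2 + 18x + 3
S_{-2} Δ f = -576x^5 + 720x^4 - 480x^3 + 180x^2 - 36x + 3
[Δ, S_{-2}] f = 1728x^5 + 2160x^4 + 4320x^3 + 2700x^2 + 1188x + 189

g(x) = 1728x^5 + 2160x^4 + 4320x^3 + 2700x^2 + 1188x + 189


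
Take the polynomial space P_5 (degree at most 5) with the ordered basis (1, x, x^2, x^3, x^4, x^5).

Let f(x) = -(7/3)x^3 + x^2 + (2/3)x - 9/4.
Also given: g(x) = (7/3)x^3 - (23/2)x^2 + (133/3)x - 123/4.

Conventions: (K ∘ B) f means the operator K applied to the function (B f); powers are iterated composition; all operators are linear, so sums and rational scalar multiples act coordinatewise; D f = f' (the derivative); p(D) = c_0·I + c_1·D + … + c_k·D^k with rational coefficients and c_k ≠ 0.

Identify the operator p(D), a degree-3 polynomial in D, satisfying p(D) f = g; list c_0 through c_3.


D^0 f = -(7/3)x^3 + x^2 + (2/3)x - 9/4
D^1 f = -7x^2 + 2x + 2/3
D^2 f = -14x + 2
D^3 f = -14
matching coefficients of g against c_0 f + c_1 Df + … from the top degree down determines the c_i
solution: c_0 = -1, c_1 = 3/2, c_2 = -3, c_3 = 2

p(D) = -I + (3/2)·D − 3·D^2 + 2·D^3, i.e. c_0 = -1, c_1 = 3/2, c_2 = -3, c_3 = 2


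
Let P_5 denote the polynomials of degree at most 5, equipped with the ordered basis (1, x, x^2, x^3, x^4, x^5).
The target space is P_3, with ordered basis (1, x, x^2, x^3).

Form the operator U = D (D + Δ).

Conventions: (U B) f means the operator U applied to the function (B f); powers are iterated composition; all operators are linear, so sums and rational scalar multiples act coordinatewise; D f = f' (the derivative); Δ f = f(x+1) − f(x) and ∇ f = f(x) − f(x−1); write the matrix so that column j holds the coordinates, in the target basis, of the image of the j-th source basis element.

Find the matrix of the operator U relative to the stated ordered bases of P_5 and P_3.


the matrix is [[0, 0, 4, 3, 4, 5]; [0, 0, 0, 12, 12, 20]; [0, 0, 0, 0, 24, 30]; [0, 0, 0, 0, 0, 40]] (rows listed top to bottom)

image of 1: 0
image of x: 0
image of x^2: 4
image of x^3: 12x + 3
image of x^4: 24x^2 + 12x + 4
image of x^5: 40x^3 + 30x^2 + 20x + 5
each image's coordinates form column j of the matrix


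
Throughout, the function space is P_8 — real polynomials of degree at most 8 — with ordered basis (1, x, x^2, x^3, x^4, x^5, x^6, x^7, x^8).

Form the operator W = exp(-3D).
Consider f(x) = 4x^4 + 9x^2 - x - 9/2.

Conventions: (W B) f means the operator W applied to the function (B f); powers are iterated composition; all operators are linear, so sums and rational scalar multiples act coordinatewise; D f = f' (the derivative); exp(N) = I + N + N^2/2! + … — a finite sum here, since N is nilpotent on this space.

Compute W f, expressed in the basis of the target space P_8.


order-1 term: -48x^3 - 54x + 3
order-2 term: 216x^2 + 81
order-3 term: -432x
order-4 term: 324
the series for exp(-3D) f terminates at order 4
exp(-3D) f = 4x^4 - 48x^3 + 225x^2 - 487x + 807/2

the image equals g(x) = 4x^4 - 48x^3 + 225x^2 - 487x + 807/2


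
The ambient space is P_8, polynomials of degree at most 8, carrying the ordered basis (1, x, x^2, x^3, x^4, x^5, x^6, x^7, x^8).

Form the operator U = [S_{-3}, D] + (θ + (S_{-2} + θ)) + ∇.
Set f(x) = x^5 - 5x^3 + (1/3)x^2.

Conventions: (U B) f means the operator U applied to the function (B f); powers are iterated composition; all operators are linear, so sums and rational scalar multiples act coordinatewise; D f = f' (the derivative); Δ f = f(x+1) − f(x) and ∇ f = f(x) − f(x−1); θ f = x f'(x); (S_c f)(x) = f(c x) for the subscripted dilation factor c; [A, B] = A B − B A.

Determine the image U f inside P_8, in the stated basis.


the image equals g(x) = -22x^5 + 1625x^4 - (1627/3)x^2 + (8/3)x - 13/3

D f = 5x^4 - 15x^2 + (2/3)x
S_{-3} D f = 405x^4 - 135x^2 - 2x
S_{-3} f = -243x^5 + 135x^3 + 3x^2
D S_{-3} f = -1215x^4 + 405x^2 + 6x
[S_{-3}, D] f = 1620x^4 - 540x^2 - 8x
θ f = 5x^5 - 15x^3 + (2/3)x^2
S_{-2} f = -32x^5 + 40x^3 + (4/3)x^2
θ f = 5x^5 - 15x^3 + (2/3)x^2
(S_{-2} + θ) f = -27x^5 + 25x^3 + 2x^2
(θ + (S_{-2} + θ)) f = -22x^5 + 10x^3 + (8/3)x^2
∇ f = 5x^4 - 10x^3 - 5x^2 + (32/3)x - 13/3
([S_{-3}, D] + (θ + (S_{-2} + θ)) + ∇) f = -22x^5 + 1625x^4 - (1627/3)x^2 + (8/3)x - 13/3


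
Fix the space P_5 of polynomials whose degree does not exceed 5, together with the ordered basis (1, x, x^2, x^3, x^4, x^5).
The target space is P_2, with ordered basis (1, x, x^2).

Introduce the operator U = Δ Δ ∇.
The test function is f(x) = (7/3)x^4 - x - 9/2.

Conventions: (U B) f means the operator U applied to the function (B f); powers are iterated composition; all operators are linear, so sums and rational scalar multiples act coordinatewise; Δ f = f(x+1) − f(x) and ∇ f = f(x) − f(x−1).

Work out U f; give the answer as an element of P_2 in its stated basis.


the image equals g(x) = 56x + 28

∇ f = (28/3)x^3 - 14x^2 + (28/3)x - 10/3
Δ ∇ f = 28x^2 + 14/3
Δ (Δ ∇) f = 56x + 28


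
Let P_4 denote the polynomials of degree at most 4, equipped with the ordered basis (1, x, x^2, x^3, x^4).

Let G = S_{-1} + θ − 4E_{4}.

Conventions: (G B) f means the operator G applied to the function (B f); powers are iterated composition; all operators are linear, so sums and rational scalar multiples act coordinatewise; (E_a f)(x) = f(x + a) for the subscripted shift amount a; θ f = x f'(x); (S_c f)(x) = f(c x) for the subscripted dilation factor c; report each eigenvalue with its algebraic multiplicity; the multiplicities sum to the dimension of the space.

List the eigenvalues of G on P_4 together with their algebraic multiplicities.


image of 1: -3
image of x: -4x - 16
image of x^2: -x^2 - 32x - 64
image of x^3: -2x^3 - 48x^2 - 192x - 256
image of x^4: x^4 - 64x^3 - 384x^2 - 1024x - 1024
the matrix is upper triangular; its diagonal is (-3, -4, -1, -2, 1)
for a triangular matrix the eigenvalues are the diagonal entries, with algebraic multiplicity their repetition count

λ = -4 (multiplicity 1), λ = -3 (multiplicity 1), λ = -2 (multiplicity 1), λ = -1 (multiplicity 1), λ = 1 (multiplicity 1)


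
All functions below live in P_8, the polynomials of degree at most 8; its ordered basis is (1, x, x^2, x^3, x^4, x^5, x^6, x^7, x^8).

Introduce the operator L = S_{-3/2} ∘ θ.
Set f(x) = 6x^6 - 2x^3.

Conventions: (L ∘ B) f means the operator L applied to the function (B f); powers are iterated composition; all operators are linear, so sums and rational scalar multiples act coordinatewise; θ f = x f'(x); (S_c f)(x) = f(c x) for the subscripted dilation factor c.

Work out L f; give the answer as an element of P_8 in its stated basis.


θ f = 36x^6 - 6x^3
S_{-3/2} θ f = (6561/16)x^6 + (81/4)x^3

the result is g(x) = (6561/16)x^6 + (81/4)x^3


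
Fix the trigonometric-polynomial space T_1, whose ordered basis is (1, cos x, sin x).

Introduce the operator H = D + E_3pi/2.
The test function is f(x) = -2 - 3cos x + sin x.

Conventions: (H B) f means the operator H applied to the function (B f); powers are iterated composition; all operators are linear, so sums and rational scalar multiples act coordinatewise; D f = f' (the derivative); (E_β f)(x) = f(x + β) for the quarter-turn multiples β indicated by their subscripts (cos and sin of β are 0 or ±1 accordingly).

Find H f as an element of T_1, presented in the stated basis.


D f = cos x + 3sin x
E_3pi/2 f = -2 - cos x - 3sin x
(D + E_3pi/2) f = -2

the result is g(x) = -2


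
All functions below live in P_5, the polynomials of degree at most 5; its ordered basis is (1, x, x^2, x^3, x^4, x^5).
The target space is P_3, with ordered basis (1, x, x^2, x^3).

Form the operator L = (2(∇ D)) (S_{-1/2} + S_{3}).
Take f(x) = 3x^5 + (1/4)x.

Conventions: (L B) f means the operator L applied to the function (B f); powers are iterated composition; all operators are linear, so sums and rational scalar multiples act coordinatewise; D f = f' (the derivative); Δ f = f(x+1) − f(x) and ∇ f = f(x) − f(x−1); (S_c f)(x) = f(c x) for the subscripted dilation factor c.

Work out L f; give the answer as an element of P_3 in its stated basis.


the image equals g(x) = (116625/4)x^3 - (349875/8)x^2 + (116625/4)x - 116625/16

S_{-1/2} f = -(3/32)x^5 - (1/8)x
S_{3} f = 729x^5 + (3/4)x
(S_{-1/2} + S_{3}) f = (23325/32)x^5 + (5/8)x
D (S_{-1/2} + S_{3}) f = (116625/32)x^4 + 5/8
∇ D (S_{-1/2} + S_{3}) f = (116625/8)x^3 - (349875/16)x^2 + (116625/8)x - 116625/32
(2(∇ D)) (S_{-1/2} + S_{3}) f = (116625/4)x^3 - (349875/8)x^2 + (116625/4)x - 116625/16


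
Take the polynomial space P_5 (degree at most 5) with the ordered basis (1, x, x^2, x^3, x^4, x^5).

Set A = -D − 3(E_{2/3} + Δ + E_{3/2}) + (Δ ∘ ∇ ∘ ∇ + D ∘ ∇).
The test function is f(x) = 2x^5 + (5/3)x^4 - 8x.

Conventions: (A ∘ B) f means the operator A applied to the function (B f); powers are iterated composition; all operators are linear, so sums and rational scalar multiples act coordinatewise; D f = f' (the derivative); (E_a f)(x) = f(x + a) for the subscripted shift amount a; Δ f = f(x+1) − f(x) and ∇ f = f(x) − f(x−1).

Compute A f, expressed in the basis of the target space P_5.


D f = 10x^4 + (20/3)x^3 - 8
(-D) f = -10x^4 - (20/3)x^3 + 8
E_{2/3} f = 2x^5 + (25/3)x^4 + (40/3)x^3 + (280/27)x^2 - (328/81)x - 128/27
Δ f = 10x^4 + (80/3)x^3 + 30x^2 + (50/3)x - 13/3
E_{3/2} f = 2x^5 + (50/3)x^4 + 55x^3 + 90x^2 + (521/8)x + 93/8
(E_{2/3} + Δ + E_{3/2}) f = 4x^5 + 35x^4 + 95x^3 + (3520/27)x^2 + (50377/648)x + 551/216
(-3(E_{2/3} + Δ + E_{3/2})) f = -12x^5 - 105x^4 - 285x^3 - (3520/9)x^2 - (50377/216)x - 551/72
∇ f = 10x^4 - (40/3)x^3 + 10x^2 - (10/3)x - 23/3
∇ ∇ f = 40x^3 - 100x^2 + 100x - 110/3
Δ ∇ ∇ f = 120x^2 - 80x + 40
∇ f = 10x^4 - (40/3)x^3 + 10x^2 - (10/3)x - 23/3
D ∇ f = 40x^3 - 40x^2 + 20x - 10/3
(Δ ∘ ∇ ∘ ∇ + D ∘ ∇) f = 40x^3 + 80x^2 - 60x + 110/3
(-D − 3(E_{2/3} + Δ + E_{3/2}) + (Δ ∘ ∇ ∘ ∇ + D ∘ ∇)) f = -12x^5 - 115x^4 - (755/3)x^3 - (2800/9)x^2 - (63337/216)x + 2665/72

g(x) = -12x^5 - 115x^4 - (755/3)x^3 - (2800/9)x^2 - (63337/216)x + 2665/72


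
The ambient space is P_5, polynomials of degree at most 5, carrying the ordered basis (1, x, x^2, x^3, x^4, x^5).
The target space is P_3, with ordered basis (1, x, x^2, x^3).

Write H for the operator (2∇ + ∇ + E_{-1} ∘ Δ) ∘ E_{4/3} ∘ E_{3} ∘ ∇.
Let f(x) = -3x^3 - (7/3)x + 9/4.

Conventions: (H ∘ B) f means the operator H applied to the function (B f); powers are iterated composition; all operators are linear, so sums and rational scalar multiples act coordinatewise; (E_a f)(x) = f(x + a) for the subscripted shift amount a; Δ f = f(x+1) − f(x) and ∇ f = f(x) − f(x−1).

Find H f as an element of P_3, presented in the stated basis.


the result is g(x) = -72x - 240

∇ f = -9x^2 + 9x - 16/3
E_{3} ∇ f = -9x^2 - 45x - 178/3
E_{4/3} E_{3} ∇ f = -9x^2 - 69x - 406/3
∇ (E_{4/3} ∘ E_{3} ∘ ∇) f = -18x - 60
(2∇) (E_{4/3} ∘ E_{3} ∘ ∇) f = -36x - 120
∇ (E_{4/3} ∘ E_{3} ∘ ∇) f = -18x - 60
Δ (E_{4/3} ∘ E_{3} ∘ ∇) f = -18x - 78
E_{-1} Δ (E_{4/3} ∘ E_{3} ∘ ∇) f = -18x - 60
(2∇ + ∇ + E_{-1} ∘ Δ) (E_{4/3} ∘ E_{3} ∘ ∇) f = -72x - 240


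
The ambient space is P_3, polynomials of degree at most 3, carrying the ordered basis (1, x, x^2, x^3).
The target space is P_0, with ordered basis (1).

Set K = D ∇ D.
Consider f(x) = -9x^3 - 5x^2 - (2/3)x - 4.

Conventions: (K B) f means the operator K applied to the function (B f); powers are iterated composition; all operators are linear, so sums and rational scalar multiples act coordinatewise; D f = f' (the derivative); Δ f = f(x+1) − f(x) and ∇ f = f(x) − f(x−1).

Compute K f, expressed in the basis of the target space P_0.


the result is g(x) = -54

D f = -27x^2 - 10x - 2/3
∇ D f = -54x + 17
D ∇ D f = -54


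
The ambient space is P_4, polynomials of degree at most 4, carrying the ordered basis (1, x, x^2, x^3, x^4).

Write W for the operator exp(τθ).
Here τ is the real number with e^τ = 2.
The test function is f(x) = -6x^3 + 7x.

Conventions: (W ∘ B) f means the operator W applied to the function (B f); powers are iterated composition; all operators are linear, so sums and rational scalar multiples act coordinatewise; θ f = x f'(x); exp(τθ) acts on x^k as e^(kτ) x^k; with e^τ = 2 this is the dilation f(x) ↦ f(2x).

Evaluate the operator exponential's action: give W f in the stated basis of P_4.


exp(τθ) x^k = e^(kτ) x^k; with e^τ = 2 this sends x^k to 2^k x^k
x ↦ 2 x
x^3 ↦ 8 x^3
applying this coordinatewise to f: exp(τθ) f = -48x^3 + 14x

g(x) = -48x^3 + 14x


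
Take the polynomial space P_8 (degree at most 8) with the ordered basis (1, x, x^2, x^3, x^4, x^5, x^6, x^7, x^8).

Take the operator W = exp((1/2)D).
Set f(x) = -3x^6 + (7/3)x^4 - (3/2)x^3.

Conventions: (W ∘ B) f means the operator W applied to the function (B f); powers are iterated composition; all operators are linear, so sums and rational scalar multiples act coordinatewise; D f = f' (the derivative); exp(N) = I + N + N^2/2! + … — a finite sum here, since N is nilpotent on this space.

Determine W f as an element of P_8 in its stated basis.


the result is g(x) = -3x^6 - 9x^5 - (107/12)x^4 - (13/3)x^3 - (25/16)x^2 - (25/48)x - 17/192

order-1 term: -9x^5 + (14/3)x^3 - (9/4)x^2
order-2 term: -(45/4)x^4 + (7/2)x^2 - (9/8)x
order-3 term: -(15/2)x^3 + (7/6)x - 3/16
order-4 term: -(45/16)x^2 + 7/48
order-5 term: -(9/16)x
order-6 term: -3/64
the series for exp((1/2)D) f terminates at order 6
exp((1/2)D) f = -3x^6 - 9x^5 - (107/12)x^4 - (13/3)x^3 - (25/16)x^2 - (25/48)x - 17/192


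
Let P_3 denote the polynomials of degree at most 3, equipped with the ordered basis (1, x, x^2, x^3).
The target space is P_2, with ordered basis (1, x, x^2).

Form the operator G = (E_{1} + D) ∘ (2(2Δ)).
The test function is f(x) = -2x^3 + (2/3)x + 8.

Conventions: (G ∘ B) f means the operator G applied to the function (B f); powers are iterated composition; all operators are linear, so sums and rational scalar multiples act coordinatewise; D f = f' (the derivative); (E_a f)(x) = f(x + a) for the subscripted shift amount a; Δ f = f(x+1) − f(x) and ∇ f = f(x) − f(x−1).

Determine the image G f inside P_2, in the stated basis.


the image equals g(x) = -24x^2 - 120x - 232/3

Δ f = -6x^2 - 6x - 4/3
(2Δ) f = -12x^2 - 12x - 8/3
(2(2Δ)) f = -24x^2 - 24x - 16/3
E_{1} (2(2Δ)) f = -24x^2 - 72x - 160/3
D (2(2Δ)) f = -48x - 24
(E_{1} + D) (2(2Δ)) f = -24x^2 - 120x - 232/3


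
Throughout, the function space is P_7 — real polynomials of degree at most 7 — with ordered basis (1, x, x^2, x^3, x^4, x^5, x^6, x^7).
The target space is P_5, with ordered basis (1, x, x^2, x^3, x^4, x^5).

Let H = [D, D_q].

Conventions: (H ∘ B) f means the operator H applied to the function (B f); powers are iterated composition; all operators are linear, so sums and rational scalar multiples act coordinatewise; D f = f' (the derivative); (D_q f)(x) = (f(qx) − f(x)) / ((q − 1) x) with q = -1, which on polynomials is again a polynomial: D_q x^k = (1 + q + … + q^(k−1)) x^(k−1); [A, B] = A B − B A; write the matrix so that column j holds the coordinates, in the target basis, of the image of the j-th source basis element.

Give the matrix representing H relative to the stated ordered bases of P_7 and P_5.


image of 1: 0
image of x: 0
image of x^2: -2
image of x^3: 2x
image of x^4: -4x^2
image of x^5: 4x^3
image of x^6: -6x^4
image of x^7: 6x^5
each image's coordinates form column j of the matrix

the matrix is [[0, 0, -2, 0, 0, 0, 0, 0]; [0, 0, 0, 2, 0, 0, 0, 0]; [0, 0, 0, 0, -4, 0, 0, 0]; [0, 0, 0, 0, 0, 4, 0, 0]; [0, 0, 0, 0, 0, 0, -6, 0]; [0, 0, 0, 0, 0, 0, 0, 6]] (rows listed top to bottom)


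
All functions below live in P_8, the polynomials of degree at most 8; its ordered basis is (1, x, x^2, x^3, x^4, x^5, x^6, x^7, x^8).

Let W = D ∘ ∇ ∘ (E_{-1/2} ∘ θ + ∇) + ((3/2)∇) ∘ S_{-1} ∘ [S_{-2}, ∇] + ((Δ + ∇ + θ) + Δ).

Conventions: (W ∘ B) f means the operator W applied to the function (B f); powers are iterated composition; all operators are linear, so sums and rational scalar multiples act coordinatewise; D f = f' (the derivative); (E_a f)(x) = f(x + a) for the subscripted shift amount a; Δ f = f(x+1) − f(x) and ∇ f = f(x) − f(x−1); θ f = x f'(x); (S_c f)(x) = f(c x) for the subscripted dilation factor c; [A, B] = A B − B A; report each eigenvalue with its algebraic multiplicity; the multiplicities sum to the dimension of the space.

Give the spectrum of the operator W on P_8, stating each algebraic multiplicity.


λ = 0 (multiplicity 1), λ = 1 (multiplicity 1), λ = 2 (multiplicity 1), λ = 3 (multiplicity 1), λ = 4 (multiplicity 1), λ = 5 (multiplicity 1), λ = 6 (multiplicity 1), λ = 7 (multiplicity 1), λ = 8 (multiplicity 1)

image of 1: 0
image of x: x + 3
image of x^2: 2x^2 + 6x + 23
image of x^3: 3x^3 + 9x^2 + 129x - 36
image of x^4: 4x^4 + 12x^3 + 486x^2 - 276x + 173
image of x^5: 5x^5 + 15x^4 + 1550x^3 - 1290x^2 + 1650x - 367
image of x^6: 6x^6 + 18x^5 + 4515x^4 - 4860x^3 + 9465x^2 - 4242x + 5125/4
image of x^7: 7x^7 + 21x^6 + 12411x^5 - 16275x^4 + 42700x^3 - 28602x^2 + (140819/8)x - 25659/8
image of x^8: 8x^8 + 24x^7 + 32732x^6 - 50568x^5 + 166950x^4 - 148232x^3 + 138208x^2 - 50992x + 10310
the matrix is upper triangular; its diagonal is (0, 1, 2, 3, 4, 5, 6, 7, 8)
for a triangular matrix the eigenvalues are the diagonal entries, with algebraic multiplicity their repetition count


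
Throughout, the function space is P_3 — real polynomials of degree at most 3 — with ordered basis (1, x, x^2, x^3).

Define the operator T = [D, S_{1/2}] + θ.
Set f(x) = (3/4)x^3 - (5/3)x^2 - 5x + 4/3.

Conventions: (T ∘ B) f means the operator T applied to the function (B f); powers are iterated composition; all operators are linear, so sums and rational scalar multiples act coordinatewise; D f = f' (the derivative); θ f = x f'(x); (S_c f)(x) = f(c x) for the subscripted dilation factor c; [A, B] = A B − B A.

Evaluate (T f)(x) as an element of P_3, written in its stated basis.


S_{1/2} f = (3/32)x^3 - (5/12)x^2 - (5/2)x + 4/3
D S_{1/2} f = (9/32)x^2 - (5/6)x - 5/2
D f = (9/4)x^2 - (10/3)x - 5
S_{1/2} D f = (9/16)x^2 - (5/3)x - 5
[D, S_{1/2}] f = -(9/32)x^2 + (5/6)x + 5/2
θ f = (9/4)x^3 - (10/3)x^2 - 5x
([D, S_{1/2}] + θ) f = (9/4)x^3 - (347/96)x^2 - (25/6)x + 5/2

the image equals g(x) = (9/4)x^3 - (347/96)x^2 - (25/6)x + 5/2


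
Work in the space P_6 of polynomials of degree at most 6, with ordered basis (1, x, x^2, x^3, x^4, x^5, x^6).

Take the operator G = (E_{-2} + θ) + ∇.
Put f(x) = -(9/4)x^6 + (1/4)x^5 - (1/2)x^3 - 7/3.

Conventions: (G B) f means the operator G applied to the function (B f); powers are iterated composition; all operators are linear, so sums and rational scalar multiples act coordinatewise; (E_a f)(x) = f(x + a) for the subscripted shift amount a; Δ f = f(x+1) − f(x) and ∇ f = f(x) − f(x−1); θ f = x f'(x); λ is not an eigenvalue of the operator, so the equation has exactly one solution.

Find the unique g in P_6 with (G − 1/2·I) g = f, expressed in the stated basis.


write g with unknown coordinates in the stated basis and equate coefficients in (G − 1/2·I) g = f
solving from the highest basis element down gives g = -(9/26)x^6 - (95/286)x^5 + (3980/1287)x^4 - (9791/1287)x^3 - (20467/2145)x^2 + (95537/1485)x + 19280/3861
check: G g = -(63/26)x^6 + (12/143)x^5 + (1990/1287)x^4 - (5539/1287)x^3 - (20467/4290)x^2 + (95537/2970)x + 631/3861
so G g − 1/2·g = -(9/4)x^6 + (1/4)x^5 - (1/2)x^3 - 7/3 = f ✓

the image equals g(x) = -(9/26)x^6 - (95/286)x^5 + (3980/1287)x^4 - (9791/1287)x^3 - (20467/2145)x^2 + (95537/1485)x + 19280/3861


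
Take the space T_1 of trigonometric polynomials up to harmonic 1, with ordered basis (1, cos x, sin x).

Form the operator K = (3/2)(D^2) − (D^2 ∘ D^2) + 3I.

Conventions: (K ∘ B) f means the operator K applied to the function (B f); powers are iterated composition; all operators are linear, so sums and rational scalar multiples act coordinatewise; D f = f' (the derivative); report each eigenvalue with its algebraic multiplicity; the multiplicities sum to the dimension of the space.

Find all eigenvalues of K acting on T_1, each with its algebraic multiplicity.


image of 1: 3
image of cos x: (1/2)cos x
image of sin x: (1/2)sin x
the matrix is diagonal; its diagonal is (3, 1/2, 1/2)
for a triangular matrix the eigenvalues are the diagonal entries, with algebraic multiplicity their repetition count

λ = 1/2 (multiplicity 2), λ = 3 (multiplicity 1)


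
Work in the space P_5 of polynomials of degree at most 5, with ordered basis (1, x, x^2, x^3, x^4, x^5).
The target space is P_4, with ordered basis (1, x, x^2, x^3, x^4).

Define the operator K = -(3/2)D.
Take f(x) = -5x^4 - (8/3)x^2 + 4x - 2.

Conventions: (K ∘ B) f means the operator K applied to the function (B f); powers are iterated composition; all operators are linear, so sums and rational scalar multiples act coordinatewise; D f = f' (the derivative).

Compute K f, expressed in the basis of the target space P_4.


the result is g(x) = 30x^3 + 8x - 6

D f = -20x^3 - (16/3)x + 4
(-(3/2)D) f = 30x^3 + 8x - 6


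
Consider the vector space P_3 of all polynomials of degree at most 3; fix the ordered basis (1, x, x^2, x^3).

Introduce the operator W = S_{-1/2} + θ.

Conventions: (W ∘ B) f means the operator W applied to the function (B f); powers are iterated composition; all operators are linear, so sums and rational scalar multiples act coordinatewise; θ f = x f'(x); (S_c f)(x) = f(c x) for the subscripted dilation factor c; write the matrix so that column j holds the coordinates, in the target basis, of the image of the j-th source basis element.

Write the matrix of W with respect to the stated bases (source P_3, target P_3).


the matrix is [[1, 0, 0, 0]; [0, 1/2, 0, 0]; [0, 0, 9/4, 0]; [0, 0, 0, 23/8]] (rows listed top to bottom)

image of 1: 1
image of x: (1/2)x
image of x^2: (9/4)x^2
image of x^3: (23/8)x^3
each image's coordinates form column j of the matrix


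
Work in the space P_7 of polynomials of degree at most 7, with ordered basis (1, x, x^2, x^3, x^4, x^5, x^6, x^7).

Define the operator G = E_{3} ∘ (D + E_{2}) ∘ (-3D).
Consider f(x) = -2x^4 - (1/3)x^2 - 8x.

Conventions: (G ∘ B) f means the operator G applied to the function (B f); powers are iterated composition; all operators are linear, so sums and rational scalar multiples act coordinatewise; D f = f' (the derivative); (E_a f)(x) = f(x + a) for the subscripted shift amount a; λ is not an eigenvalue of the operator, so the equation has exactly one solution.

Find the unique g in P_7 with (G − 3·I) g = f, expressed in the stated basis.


write g with unknown coordinates in the stated basis and equate coefficients in (G − 3·I) g = f
solving from the highest basis element down gives g = (2/3)x^4 - (8/3)x^3 - (359/9)x^2 - (626/9)x + 3518/9
check: G g = -8x^3 - 120x^2 - (650/3)x + 3518/3
so G g − 3·g = -2x^4 - (1/3)x^2 - 8x = f ✓

the result is g(x) = (2/3)x^4 - (8/3)x^3 - (359/9)x^2 - (626/9)x + 3518/9


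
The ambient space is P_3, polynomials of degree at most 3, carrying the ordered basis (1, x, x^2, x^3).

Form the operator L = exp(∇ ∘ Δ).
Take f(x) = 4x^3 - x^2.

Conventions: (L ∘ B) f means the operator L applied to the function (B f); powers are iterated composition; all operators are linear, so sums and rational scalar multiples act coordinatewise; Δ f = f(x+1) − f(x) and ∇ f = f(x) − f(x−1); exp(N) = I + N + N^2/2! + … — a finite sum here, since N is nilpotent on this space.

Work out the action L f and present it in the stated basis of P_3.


order-1 term: 24x - 2
the series for exp(∇ ∘ Δ) f terminates at order 1
exp(∇ ∘ Δ) f = 4x^3 - x^2 + 24x - 2

the result is g(x) = 4x^3 - x^2 + 24x - 2


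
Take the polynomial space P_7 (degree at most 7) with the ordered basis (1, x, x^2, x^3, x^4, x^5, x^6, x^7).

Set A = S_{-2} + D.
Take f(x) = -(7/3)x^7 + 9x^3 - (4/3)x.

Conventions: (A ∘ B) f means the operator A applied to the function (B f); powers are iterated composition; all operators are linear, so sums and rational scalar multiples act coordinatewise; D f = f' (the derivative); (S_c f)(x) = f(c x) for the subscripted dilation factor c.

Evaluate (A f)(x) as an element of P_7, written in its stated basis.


the image equals g(x) = (896/3)x^7 - (49/3)x^6 - 72x^3 + 27x^2 + (8/3)x - 4/3

S_{-2} f = (896/3)x^7 - 72x^3 + (8/3)x
D f = -(49/3)x^6 + 27x^2 - 4/3
(S_{-2} + D) f = (896/3)x^7 - (49/3)x^6 - 72x^3 + 27x^2 + (8/3)x - 4/3


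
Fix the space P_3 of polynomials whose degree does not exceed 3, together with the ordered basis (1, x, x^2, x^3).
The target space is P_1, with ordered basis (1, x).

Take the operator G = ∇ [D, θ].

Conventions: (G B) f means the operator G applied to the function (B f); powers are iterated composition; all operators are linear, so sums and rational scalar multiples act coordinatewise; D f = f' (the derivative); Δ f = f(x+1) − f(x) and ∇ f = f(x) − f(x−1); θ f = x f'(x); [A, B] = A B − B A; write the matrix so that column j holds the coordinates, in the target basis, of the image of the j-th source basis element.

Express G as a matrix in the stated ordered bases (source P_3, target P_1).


the matrix is [[0, 0, 2, -3]; [0, 0, 0, 6]] (rows listed top to bottom)

image of 1: 0
image of x: 0
image of x^2: 2
image of x^3: 6x - 3
each image's coordinates form column j of the matrix


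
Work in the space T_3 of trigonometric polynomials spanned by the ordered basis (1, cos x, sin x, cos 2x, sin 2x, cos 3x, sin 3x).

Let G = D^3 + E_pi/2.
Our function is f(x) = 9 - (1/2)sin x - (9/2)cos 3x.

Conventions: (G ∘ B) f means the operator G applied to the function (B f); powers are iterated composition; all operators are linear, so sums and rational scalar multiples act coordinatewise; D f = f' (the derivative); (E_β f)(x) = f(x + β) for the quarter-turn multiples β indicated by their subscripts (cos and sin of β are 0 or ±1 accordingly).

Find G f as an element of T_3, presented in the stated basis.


the result is g(x) = 9 - 126sin 3x

D f = -(1/2)cos x + (27/2)sin 3x
D D f = (1/2)sin x + (81/2)cos 3x
D D D f = (1/2)cos x - (243/2)sin 3x
E_pi/2 f = 9 - (1/2)cos x - (9/2)sin 3x
(D^3 + E_pi/2) f = 9 - 126sin 3x


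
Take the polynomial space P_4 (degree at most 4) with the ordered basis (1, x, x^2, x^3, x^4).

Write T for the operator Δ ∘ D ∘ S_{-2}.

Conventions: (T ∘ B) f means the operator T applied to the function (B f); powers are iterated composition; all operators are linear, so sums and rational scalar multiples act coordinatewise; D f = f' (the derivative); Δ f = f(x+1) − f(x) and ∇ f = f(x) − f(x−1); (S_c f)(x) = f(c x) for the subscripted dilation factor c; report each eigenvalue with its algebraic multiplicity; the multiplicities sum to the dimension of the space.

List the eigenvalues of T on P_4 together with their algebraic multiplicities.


image of 1: 0
image of x: 0
image of x^2: 8
image of x^3: -48x - 24
image of x^4: 192x^2 + 192x + 64
the matrix is upper triangular; its diagonal is (0, 0, 0, 0, 0)
for a triangular matrix the eigenvalues are the diagonal entries, with algebraic multiplicity their repetition count

λ = 0 (multiplicity 5)


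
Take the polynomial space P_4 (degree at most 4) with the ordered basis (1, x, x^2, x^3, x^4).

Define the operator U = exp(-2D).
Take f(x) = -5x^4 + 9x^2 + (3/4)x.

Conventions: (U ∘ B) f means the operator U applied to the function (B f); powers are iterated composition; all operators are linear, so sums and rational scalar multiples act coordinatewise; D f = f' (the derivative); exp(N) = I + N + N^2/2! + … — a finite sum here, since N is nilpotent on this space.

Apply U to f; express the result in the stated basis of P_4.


order-1 term: 40x^3 - 36x - 3/2
order-2 term: -120x^2 + 36
order-3 term: 160x
order-4 term: -80
the series for exp(-2D) f terminates at order 4
exp(-2D) f = -5x^4 + 40x^3 - 111x^2 + (499/4)x - 91/2

the image equals g(x) = -5x^4 + 40x^3 - 111x^2 + (499/4)x - 91/2


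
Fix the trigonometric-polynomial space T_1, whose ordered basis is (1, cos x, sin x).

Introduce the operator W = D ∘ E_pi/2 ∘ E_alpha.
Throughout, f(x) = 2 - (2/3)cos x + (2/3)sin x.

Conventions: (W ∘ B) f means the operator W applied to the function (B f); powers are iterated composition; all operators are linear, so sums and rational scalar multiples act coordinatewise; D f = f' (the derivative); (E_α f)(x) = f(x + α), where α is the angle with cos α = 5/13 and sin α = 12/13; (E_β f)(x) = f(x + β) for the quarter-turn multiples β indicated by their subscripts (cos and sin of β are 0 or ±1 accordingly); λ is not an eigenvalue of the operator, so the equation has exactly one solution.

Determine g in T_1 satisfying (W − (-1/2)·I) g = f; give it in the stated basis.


the image equals g(x) = 4 + (28/45)cos x + (4/5)sin x

write g with unknown coordinates in the stated basis and equate coefficients in (W − (-1/2)·I) g = f
solving from the highest basis element down gives g = 4 + (28/45)cos x + (4/5)sin x
check: W g = -(44/45)cos x + (4/15)sin x
so W g − (-1/2)·g = 2 - (2/3)cos x + (2/3)sin x = f ✓


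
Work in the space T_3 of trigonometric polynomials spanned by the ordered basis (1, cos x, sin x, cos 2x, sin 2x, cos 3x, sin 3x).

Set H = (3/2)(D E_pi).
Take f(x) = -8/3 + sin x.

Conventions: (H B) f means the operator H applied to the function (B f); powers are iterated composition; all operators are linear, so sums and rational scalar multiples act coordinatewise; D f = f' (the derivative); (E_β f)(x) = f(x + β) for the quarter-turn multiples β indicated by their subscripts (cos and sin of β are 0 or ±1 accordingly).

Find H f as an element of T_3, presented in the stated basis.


the image equals g(x) = -(3/2)cos x

E_pi f = -8/3 - sin x
D E_pi f = -cos x
((3/2)(D E_pi)) f = -(3/2)cos x


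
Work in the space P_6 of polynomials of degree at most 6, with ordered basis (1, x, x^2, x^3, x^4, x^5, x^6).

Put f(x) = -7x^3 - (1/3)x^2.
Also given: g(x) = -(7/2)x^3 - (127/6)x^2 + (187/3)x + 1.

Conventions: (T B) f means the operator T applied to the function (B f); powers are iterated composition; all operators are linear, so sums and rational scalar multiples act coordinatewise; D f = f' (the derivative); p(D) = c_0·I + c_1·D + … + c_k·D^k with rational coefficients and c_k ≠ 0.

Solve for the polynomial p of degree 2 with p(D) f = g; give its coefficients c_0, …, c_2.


c_0 = 1/2, c_1 = 1, c_2 = -3/2

D^0 f = -7x^3 - (1/3)x^2
D^1 f = -21x^2 - (2/3)x
D^2 f = -42x - 2/3
matching coefficients of g against c_0 f + c_1 Df + … from the top degree down determines the c_i
solution: c_0 = 1/2, c_1 = 1, c_2 = -3/2


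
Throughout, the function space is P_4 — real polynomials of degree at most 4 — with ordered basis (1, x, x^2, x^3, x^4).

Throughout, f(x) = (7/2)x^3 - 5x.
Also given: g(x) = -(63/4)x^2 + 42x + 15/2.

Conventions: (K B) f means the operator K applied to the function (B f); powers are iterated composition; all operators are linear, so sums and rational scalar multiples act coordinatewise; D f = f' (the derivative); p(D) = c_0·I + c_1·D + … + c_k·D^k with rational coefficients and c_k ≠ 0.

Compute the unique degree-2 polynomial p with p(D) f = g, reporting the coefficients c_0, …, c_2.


c_0 = 0, c_1 = -3/2, c_2 = 2

D^0 f = (7/2)x^3 - 5x
D^1 f = (21/2)x^2 - 5
D^2 f = 21x
matching coefficients of g against c_0 f + c_1 Df + … from the top degree down determines the c_i
solution: c_0 = 0, c_1 = -3/2, c_2 = 2


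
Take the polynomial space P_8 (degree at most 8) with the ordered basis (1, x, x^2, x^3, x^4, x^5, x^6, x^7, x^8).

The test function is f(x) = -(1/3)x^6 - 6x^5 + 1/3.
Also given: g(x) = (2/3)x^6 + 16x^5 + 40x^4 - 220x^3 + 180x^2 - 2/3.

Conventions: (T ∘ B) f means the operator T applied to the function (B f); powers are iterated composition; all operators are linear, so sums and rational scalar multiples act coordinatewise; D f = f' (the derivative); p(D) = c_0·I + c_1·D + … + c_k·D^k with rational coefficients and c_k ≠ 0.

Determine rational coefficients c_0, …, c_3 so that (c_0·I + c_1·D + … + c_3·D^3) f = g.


c_0 = -2, c_1 = -2, c_2 = 2, c_3 = -1/2

D^0 f = -(1/3)x^6 - 6x^5 + 1/3
D^1 f = -2x^5 - 30x^4
D^2 f = -10x^4 - 120x^3
D^3 f = -40x^3 - 360x^2
matching coefficients of g against c_0 f + c_1 Df + … from the top degree down determines the c_i
solution: c_0 = -2, c_1 = -2, c_2 = 2, c_3 = -1/2


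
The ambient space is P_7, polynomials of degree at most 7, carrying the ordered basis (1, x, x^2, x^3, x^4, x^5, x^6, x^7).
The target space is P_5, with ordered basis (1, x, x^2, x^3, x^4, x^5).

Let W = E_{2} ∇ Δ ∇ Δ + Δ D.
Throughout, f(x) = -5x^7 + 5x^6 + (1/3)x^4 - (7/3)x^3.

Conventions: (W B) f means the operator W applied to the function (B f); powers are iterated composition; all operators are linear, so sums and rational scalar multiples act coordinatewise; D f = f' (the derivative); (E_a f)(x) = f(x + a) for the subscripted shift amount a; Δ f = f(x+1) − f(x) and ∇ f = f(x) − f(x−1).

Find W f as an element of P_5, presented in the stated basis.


the result is g(x) = -210x^5 - 375x^4 - 4600x^3 - 23621x^2 - 47470x - 102608/3

Δ f = -35x^6 - 75x^5 - 100x^4 - (221/3)x^3 - 35x^2 - (32/3)x - 2
∇ Δ f = -210x^5 + 150x^4 - 350x^3 + 154x^2 - 84x + 32/3
Δ ∇ Δ f = -1050x^4 - 1500x^3 - 2250x^2 - 1192x - 340
∇ Δ ∇ Δ f = -4200x^3 + 1800x^2 - 4200x + 608
E_{2} (∇ Δ ∇) Δ f = -4200x^3 - 23400x^2 - 47400x - 34192
D f = -35x^6 + 30x^5 + (4/3)x^3 - 7x^2
Δ D f = -210x^5 - 375x^4 - 400x^3 - 221x^2 - 70x - 32/3
(E_{2} ∇ Δ ∇ Δ + Δ D) f = -210x^5 - 375x^4 - 4600x^3 - 23621x^2 - 47470x - 102608/3


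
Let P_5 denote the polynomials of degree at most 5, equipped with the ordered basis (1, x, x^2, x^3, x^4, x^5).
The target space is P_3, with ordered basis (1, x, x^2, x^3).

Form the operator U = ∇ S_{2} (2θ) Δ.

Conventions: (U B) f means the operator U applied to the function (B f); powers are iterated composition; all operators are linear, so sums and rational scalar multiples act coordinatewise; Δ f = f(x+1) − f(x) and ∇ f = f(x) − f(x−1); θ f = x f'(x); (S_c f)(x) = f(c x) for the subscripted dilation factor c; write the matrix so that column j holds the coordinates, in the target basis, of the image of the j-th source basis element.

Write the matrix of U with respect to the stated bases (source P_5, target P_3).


the matrix is [[0, 0, 8, -36, 112, -300]; [0, 0, 0, 96, -384, 1440]; [0, 0, 0, 0, 576, -2400]; [0, 0, 0, 0, 0, 2560]] (rows listed top to bottom)

image of 1: 0
image of x: 0
image of x^2: 8
image of x^3: 96x - 36
image of x^4: 576x^2 - 384x + 112
image of x^5: 2560x^3 - 2400x^2 + 1440x - 300
each image's coordinates form column j of the matrix


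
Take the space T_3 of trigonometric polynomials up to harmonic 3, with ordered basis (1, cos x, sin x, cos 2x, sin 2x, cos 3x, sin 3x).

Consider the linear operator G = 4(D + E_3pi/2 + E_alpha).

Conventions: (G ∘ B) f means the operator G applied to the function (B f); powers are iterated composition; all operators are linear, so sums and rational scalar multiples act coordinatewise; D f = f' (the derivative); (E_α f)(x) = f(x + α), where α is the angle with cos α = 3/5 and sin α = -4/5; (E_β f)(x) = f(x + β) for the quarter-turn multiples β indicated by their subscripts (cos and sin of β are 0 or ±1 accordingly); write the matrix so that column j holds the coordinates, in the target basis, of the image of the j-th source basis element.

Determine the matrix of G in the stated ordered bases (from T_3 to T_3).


the matrix is [[8, 0, 0, 0, 0, 0, 0]; [0, 12/5, -16/5, 0, 0, 0, 0]; [0, 16/5, 12/5, 0, 0, 0, 0]; [0, 0, 0, -128/25, 104/25, 0, 0]; [0, 0, 0, -104/25, -128/25, 0, 0]; [0, 0, 0, 0, 0, -468/125, 1824/125]; [0, 0, 0, 0, 0, -1824/125, -468/125]] (rows listed top to bottom)

image of 1: 8
image of cos x: (12/5)cos x + (16/5)sin x
image of sin x: -(16/5)cos x + (12/5)sin x
image of cos 2x: -(128/25)cos 2x - (104/25)sin 2x
image of sin 2x: (104/25)cos 2x - (128/25)sin 2x
image of cos 3x: -(468/125)cos 3x - (1824/125)sin 3x
image of sin 3x: (1824/125)cos 3x - (468/125)sin 3x
each image's coordinates form column j of the matrix
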